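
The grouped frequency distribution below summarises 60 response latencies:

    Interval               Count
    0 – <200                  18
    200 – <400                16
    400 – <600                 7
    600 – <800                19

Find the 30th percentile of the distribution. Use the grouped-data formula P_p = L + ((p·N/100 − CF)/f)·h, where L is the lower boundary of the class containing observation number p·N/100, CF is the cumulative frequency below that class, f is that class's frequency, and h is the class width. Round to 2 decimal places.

200.00

N = 60; target position k = 30/100 · 60 = 18.
Cumulative frequencies: 18, 34, 41, 60.
Observation 18 falls in the class 0 – <200.
L = 0, CF = 0, f = 18, h = 200.
P30 = 0 + ((18 − 0)/18)·200 = 0 + 200 = 200.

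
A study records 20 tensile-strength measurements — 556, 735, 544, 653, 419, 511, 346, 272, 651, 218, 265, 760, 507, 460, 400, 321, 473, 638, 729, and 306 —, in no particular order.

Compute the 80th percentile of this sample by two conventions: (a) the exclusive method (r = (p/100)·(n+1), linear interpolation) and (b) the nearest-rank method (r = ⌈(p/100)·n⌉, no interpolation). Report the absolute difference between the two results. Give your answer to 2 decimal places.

1.60

Sorted: 218, 265, 272, 306, 321, 346, 400, 419, 460, 473, 507, 511, 544, 556, 638, 651, 653, 729, 735, 760.
n = 20.
(a) r = 16.8; between ranks 16 (651) and 17 (653): 652.6.
(b) the nearest-rank method: rank 16 → 651.
|652.6 − 651| = 1.6.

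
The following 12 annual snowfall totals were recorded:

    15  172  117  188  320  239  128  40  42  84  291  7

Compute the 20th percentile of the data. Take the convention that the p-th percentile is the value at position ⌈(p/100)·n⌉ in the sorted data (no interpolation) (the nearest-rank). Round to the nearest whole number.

40

Sorted: 7, 15, 40, 42, 84, 117, 128, 172, 188, 239, 291, 320.
n = 12.
Position = ⌈20/100 · 12⌉ = ⌈2.4⌉ = 3.
The value at rank 3 is 40.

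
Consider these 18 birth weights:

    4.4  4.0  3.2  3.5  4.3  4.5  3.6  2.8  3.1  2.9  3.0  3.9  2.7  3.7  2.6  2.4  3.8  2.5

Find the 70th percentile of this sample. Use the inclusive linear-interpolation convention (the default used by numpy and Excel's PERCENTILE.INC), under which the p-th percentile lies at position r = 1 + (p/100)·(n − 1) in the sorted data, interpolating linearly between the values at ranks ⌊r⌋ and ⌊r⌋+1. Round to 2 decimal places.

3.79

Sorted: 2.4, 2.5, 2.6, 2.7, 2.8, 2.9, 3.0, 3.1, 3.2, 3.5, 3.6, 3.7, 3.8, 3.9, 4.0, 4.3, 4.4, 4.5.
n = 18.
r = 1 + (70/100)·(18 − 1) = 1 + 11.9 = 12.9.
Rank 12 is 3.7 and rank 13 is 3.8.
Interpolate: 3.7 + 0.9·(3.8 − 3.7) = 3.7 + 0.9·0.1 = 3.79.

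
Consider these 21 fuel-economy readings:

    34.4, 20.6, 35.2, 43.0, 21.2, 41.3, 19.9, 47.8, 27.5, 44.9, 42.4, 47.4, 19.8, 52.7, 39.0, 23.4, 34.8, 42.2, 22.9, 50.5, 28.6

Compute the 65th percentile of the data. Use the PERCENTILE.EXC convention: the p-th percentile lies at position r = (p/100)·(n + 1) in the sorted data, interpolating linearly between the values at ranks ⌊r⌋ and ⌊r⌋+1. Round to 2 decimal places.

Sorted: 19.8, 19.9, 20.6, 21.2, 22.9, 23.4, 27.5, 28.6, 34.4, 34.8, 35.2, 39.0, 41.3, 42.2, 42.4, 43.0, 44.9, 47.4, 47.8, 50.5, 52.7.
n = 21.
r = (65/100)·(21 + 1) = 14.3.
Rank 14 is 42.2 and rank 15 is 42.4.
Interpolate: 42.2 + 0.3·(42.4 − 42.2) = 42.2 + 0.3·0.2 = 42.26.

42.26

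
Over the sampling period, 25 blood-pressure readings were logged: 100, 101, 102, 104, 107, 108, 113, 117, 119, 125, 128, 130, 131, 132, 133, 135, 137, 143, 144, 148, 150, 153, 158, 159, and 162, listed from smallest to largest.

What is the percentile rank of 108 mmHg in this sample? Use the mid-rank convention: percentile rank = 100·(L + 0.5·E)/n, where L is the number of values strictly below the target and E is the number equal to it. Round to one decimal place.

Count below 108: L = 5; count equal: E = 1; n = 25.
Percentile rank = 100·(5 + 0.5·1)/25 = 100·5.5/25 = 22.

22.0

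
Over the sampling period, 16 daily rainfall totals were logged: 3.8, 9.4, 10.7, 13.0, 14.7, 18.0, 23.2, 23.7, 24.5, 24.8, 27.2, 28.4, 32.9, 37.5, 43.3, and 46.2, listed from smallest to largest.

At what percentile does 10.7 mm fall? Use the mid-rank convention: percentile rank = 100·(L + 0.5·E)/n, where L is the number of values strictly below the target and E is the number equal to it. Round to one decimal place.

Count below 10.7: L = 2; count equal: E = 1; n = 16.
Percentile rank = 100·(2 + 0.5·1)/16 = 100·2.5/16 = 15.62.

15.6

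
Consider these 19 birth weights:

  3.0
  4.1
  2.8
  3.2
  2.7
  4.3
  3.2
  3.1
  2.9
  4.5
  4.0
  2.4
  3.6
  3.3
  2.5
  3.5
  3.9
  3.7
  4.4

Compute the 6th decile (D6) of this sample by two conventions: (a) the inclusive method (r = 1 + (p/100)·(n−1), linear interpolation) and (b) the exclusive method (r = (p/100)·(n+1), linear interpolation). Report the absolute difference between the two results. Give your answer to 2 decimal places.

0.02

Sorted: 2.4, 2.5, 2.7, 2.8, 2.9, 3.0, 3.1, 3.2, 3.2, 3.3, 3.5, 3.6, 3.7, 3.9, 4.0, 4.1, 4.3, 4.4, 4.5.
n = 19.
(a) r = 11.8; between ranks 11 (3.5) and 12 (3.6): 3.58.
(b) r = 12 → value at rank 12 = 3.6.
|3.58 − 3.6| = 0.02.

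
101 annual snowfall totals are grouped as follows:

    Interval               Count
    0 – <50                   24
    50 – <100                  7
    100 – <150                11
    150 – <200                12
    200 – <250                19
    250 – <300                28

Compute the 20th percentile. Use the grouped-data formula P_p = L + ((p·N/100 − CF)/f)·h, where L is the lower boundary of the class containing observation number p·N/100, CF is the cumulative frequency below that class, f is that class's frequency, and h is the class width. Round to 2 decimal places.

N = 101; target position k = 20/100 · 101 = 20.2.
Cumulative frequencies: 24, 31, 42, 54, 73, 101.
Observation 20.2 falls in the class 0 – <50.
L = 0, CF = 0, f = 24, h = 50.
P20 = 0 + ((20.2 − 0)/24)·50 = 0 + 42.0833 = 42.0833.

42.08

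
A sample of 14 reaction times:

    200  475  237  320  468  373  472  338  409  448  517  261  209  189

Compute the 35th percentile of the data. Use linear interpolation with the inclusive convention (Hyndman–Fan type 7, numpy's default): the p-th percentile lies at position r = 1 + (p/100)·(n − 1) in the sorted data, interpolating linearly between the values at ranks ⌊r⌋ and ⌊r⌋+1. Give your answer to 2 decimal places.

Sorted: 189, 200, 209, 237, 261, 320, 338, 373, 409, 448, 468, 472, 475, 517.
n = 14.
r = 1 + (35/100)·(14 − 1) = 1 + 4.55 = 5.55.
Rank 5 is 261 and rank 6 is 320.
Interpolate: 261 + 0.55·(320 − 261) = 261 + 0.55·59 = 293.45.

293.45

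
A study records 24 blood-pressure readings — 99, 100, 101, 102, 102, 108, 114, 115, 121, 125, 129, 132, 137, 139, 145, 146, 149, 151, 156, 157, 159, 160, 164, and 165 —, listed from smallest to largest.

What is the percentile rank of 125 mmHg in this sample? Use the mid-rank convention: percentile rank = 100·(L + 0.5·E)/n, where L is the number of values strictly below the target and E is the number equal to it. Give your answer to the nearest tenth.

39.6

Count below 125: L = 9; count equal: E = 1; n = 24.
Percentile rank = 100·(9 + 0.5·1)/24 = 100·9.5/24 = 39.58.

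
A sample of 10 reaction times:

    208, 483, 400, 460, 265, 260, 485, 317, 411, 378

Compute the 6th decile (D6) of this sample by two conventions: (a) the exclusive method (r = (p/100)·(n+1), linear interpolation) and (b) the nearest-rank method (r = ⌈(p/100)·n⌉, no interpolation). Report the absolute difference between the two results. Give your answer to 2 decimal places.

6.60

Sorted: 208, 260, 265, 317, 378, 400, 411, 460, 483, 485.
n = 10.
(a) r = 6.6; between ranks 6 (400) and 7 (411): 406.6.
(b) the nearest-rank method: rank 6 → 400.
|406.6 − 400| = 6.6.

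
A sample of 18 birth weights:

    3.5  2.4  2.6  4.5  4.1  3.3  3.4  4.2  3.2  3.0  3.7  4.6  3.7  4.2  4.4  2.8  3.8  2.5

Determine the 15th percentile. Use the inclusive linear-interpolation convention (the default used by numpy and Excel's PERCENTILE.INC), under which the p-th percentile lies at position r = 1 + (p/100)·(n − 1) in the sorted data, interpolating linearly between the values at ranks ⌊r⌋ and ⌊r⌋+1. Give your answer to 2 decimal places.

Sorted: 2.4, 2.5, 2.6, 2.8, 3.0, 3.2, 3.3, 3.4, 3.5, 3.7, 3.7, 3.8, 4.1, 4.2, 4.2, 4.4, 4.5, 4.6.
n = 18.
r = 1 + (15/100)·(18 − 1) = 1 + 2.55 = 3.55.
Rank 3 is 2.6 and rank 4 is 2.8.
Interpolate: 2.6 + 0.55·(2.8 − 2.6) = 2.6 + 0.55·0.2 = 2.71.

2.71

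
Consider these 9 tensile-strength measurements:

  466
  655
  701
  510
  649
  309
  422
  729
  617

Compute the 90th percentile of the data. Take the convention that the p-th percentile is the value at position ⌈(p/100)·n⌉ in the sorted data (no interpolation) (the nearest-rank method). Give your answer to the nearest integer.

Sorted: 309, 422, 466, 510, 617, 649, 655, 701, 729.
n = 9.
Position = ⌈90/100 · 9⌉ = ⌈8.1⌉ = 9.
The value at rank 9 is 729.

729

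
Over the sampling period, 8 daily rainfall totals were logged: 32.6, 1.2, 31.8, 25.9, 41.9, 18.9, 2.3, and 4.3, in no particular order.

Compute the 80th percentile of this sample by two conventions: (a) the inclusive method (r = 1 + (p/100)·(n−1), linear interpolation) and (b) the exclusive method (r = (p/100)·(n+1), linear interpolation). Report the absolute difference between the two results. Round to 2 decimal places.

2.18

Sorted: 1.2, 2.3, 4.3, 18.9, 25.9, 31.8, 32.6, 41.9.
n = 8.
(a) r = 6.6; between ranks 6 (31.8) and 7 (32.6): 32.28.
(b) r = 7.2; between ranks 7 (32.6) and 8 (41.9): 34.46.
|32.28 − 34.46| = 2.18.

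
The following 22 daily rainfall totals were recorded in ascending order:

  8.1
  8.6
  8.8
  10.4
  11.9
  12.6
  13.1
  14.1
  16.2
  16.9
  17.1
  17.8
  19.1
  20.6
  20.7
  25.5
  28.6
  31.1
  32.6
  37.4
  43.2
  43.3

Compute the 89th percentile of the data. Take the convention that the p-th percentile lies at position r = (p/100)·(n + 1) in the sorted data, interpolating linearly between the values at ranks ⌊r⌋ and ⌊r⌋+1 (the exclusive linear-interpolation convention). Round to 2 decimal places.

40.13

n = 22.
r = (89/100)·(22 + 1) = 20.47.
Rank 20 is 37.4 and rank 21 is 43.2.
Interpolate: 37.4 + 0.47·(43.2 − 37.4) = 37.4 + 0.47·5.8 = 40.126.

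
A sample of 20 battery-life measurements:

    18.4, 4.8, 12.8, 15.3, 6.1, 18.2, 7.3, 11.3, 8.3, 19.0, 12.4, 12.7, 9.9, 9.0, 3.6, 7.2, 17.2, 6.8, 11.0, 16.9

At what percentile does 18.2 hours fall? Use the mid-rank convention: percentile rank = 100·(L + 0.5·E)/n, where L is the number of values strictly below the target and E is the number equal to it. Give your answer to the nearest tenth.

Sorted: 3.6, 4.8, 6.1, 6.8, 7.2, 7.3, 8.3, 9.0, 9.9, 11.0, 11.3, 12.4, 12.7, 12.8, 15.3, 16.9, 17.2, 18.2, 18.4, 19.0.
Count below 18.2: L = 17; count equal: E = 1; n = 20.
Percentile rank = 100·(17 + 0.5·1)/20 = 100·17.5/20 = 87.5.

87.5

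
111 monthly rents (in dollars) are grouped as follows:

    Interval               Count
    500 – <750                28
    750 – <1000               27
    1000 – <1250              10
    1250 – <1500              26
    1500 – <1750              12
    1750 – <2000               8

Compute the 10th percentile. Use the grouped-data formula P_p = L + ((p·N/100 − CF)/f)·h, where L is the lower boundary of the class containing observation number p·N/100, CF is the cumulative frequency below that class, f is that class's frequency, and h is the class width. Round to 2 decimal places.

599.11

N = 111; target position k = 10/100 · 111 = 11.1.
Cumulative frequencies: 28, 55, 65, 91, 103, 111.
Observation 11.1 falls in the class 500 – <750.
L = 500, CF = 0, f = 28, h = 250.
P10 = 500 + ((11.1 − 0)/28)·250 = 500 + 99.1071 = 599.107.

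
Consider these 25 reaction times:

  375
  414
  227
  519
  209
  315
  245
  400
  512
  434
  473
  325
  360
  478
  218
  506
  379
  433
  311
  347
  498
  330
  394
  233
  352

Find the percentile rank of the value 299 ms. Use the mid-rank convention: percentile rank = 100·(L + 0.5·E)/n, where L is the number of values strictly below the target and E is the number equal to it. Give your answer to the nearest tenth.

20.0

Sorted: 209, 218, 227, 233, 245, 311, 315, 325, 330, 347, 352, 360, 375, 379, 394, 400, 414, 433, 434, 473, 478, 498, 506, 512, 519.
Count below 299: L = 5; count equal: E = 0; n = 25.
Percentile rank = 100·(5 + 0.5·0)/25 = 100·5/25 = 20.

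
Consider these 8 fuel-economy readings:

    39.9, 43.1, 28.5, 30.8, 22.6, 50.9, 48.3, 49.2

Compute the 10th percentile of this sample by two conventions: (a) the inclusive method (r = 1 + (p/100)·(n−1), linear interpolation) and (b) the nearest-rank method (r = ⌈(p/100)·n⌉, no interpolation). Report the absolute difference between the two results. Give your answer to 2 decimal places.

Sorted: 22.6, 28.5, 30.8, 39.9, 43.1, 48.3, 49.2, 50.9.
n = 8.
(a) r = 1.7; between ranks 1 (22.6) and 2 (28.5): 26.73.
(b) the nearest-rank method: rank 1 → 22.6.
|26.73 − 22.6| = 4.13.

4.13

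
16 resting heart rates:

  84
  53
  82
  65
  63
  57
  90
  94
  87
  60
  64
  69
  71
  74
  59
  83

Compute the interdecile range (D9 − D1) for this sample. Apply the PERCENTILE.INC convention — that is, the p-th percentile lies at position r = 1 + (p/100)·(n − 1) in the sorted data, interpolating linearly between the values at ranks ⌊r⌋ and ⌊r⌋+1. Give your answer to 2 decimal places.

Sorted: 53, 57, 59, 60, 63, 64, 65, 69, 71, 74, 82, 83, 84, 87, 90, 94.
n = 16.
P10: r = 2.5; ranks 2–3 are 57, 59; interpolating gives 58.
P90: r = 14.5; ranks 14–15 are 87, 90; interpolating gives 88.5.
Difference: 88.5 − 58 = 30.5.

30.50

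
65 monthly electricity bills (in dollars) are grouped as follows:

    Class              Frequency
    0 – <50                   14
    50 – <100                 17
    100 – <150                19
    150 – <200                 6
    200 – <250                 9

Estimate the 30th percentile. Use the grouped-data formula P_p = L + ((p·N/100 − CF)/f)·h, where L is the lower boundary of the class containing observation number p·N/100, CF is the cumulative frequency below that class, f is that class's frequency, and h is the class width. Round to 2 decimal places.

N = 65; target position k = 30/100 · 65 = 19.5.
Cumulative frequencies: 14, 31, 50, 56, 65.
Observation 19.5 falls in the class 50 – <100.
L = 50, CF = 14, f = 17, h = 50.
P30 = 50 + ((19.5 − 14)/17)·50 = 50 + 16.1765 = 66.1765.

66.18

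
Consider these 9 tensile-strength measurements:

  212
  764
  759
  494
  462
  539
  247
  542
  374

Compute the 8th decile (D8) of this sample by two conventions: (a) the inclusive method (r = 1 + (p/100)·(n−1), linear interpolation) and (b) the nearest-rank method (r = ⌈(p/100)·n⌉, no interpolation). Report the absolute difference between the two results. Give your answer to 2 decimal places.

130.20

Sorted: 212, 247, 374, 462, 494, 539, 542, 759, 764.
n = 9.
(a) r = 7.4; between ranks 7 (542) and 8 (759): 628.8.
(b) the nearest-rank method: rank 8 → 759.
|628.8 − 759| = 130.2.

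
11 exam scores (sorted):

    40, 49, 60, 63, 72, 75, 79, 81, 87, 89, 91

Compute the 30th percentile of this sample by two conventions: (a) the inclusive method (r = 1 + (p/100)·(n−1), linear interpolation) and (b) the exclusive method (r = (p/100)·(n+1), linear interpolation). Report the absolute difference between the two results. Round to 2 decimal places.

n = 11.
(a) r = 4 → value at rank 4 = 63.
(b) r = 3.6; between ranks 3 (60) and 4 (63): 61.8.
|63 − 61.8| = 1.2.

1.20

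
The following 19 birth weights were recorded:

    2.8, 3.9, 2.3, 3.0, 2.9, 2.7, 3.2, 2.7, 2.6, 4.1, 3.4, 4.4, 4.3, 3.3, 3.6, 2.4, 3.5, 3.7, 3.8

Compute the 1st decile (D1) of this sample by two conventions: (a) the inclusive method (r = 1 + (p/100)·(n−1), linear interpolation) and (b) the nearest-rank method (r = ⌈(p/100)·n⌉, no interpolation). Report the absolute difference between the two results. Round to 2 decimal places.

0.16

Sorted: 2.3, 2.4, 2.6, 2.7, 2.7, 2.8, 2.9, 3.0, 3.2, 3.3, 3.4, 3.5, 3.6, 3.7, 3.8, 3.9, 4.1, 4.3, 4.4.
n = 19.
(a) r = 2.8; between ranks 2 (2.4) and 3 (2.6): 2.56.
(b) the nearest-rank method: rank 2 → 2.4.
|2.56 − 2.4| = 0.16.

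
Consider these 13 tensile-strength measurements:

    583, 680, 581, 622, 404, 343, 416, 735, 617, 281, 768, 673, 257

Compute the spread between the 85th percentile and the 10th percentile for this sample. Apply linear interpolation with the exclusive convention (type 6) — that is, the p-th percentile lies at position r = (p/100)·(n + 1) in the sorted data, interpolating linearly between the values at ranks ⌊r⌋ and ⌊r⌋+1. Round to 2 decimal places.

Sorted: 257, 281, 343, 404, 416, 581, 583, 617, 622, 673, 680, 735, 768.
n = 13.
P10: r = 1.4; ranks 1–2 are 257, 281; interpolating gives 266.6.
P85: r = 11.9; ranks 11–12 are 680, 735; interpolating gives 729.5.
Difference: 729.5 − 266.6 = 462.9.

462.90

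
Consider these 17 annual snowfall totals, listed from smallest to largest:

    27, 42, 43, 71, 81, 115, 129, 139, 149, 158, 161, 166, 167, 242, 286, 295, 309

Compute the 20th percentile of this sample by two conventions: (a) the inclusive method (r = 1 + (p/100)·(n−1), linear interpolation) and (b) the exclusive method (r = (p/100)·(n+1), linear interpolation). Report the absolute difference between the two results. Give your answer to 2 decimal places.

n = 17.
(a) r = 4.2; between ranks 4 (71) and 5 (81): 73.
(b) r = 3.6; between ranks 3 (43) and 4 (71): 59.8.
|73 − 59.8| = 13.2.

13.20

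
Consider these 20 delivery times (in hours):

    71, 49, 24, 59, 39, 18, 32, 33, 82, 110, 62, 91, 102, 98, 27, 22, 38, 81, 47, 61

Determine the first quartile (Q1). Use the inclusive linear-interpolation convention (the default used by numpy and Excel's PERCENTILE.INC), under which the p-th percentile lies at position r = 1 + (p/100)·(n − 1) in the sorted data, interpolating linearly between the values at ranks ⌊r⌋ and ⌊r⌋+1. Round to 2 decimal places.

32.75

Sorted: 18, 22, 24, 27, 32, 33, 38, 39, 47, 49, 59, 61, 62, 71, 81, 82, 91, 98, 102, 110.
n = 20.
r = 1 + (25/100)·(20 − 1) = 1 + 4.75 = 5.75.
Rank 5 is 32 and rank 6 is 33.
Interpolate: 32 + 0.75·(33 − 32) = 32 + 0.75·1 = 32.75.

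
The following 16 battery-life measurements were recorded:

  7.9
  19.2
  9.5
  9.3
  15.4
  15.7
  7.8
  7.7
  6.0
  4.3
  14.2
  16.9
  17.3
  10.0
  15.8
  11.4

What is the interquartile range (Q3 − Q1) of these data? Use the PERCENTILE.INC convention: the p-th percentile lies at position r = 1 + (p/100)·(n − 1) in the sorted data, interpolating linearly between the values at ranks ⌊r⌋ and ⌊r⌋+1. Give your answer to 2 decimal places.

7.85

Sorted: 4.3, 6.0, 7.7, 7.8, 7.9, 9.3, 9.5, 10.0, 11.4, 14.2, 15.4, 15.7, 15.8, 16.9, 17.3, 19.2.
n = 16.
P25: r = 4.75; ranks 4–5 are 7.8, 7.9; interpolating gives 7.875.
P75: r = 12.25; ranks 12–13 are 15.7, 15.8; interpolating gives 15.725.
Difference: 15.725 − 7.875 = 7.85.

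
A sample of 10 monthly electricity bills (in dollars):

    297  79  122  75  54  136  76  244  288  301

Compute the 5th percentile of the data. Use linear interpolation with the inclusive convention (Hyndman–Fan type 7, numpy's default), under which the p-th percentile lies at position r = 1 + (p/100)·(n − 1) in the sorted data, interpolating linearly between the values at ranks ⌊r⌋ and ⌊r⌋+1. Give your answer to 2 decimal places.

Sorted: 54, 75, 76, 79, 122, 136, 244, 288, 297, 301.
n = 10.
r = 1 + (5/100)·(10 − 1) = 1 + 0.45 = 1.45.
Rank 1 is 54 and rank 2 is 75.
Interpolate: 54 + 0.45·(75 − 54) = 54 + 0.45·21 = 63.45.

63.45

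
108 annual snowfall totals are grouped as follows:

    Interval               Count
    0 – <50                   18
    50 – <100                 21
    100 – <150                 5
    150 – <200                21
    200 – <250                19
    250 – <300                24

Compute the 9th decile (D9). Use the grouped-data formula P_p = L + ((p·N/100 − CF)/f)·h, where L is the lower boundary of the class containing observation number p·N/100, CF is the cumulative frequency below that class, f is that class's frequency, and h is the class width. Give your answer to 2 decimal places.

N = 108; target position k = 90/100 · 108 = 97.2.
Cumulative frequencies: 18, 39, 44, 65, 84, 108.
Observation 97.2 falls in the class 250 – <300.
L = 250, CF = 84, f = 24, h = 50.
P90 = 250 + ((97.2 − 84)/24)·50 = 250 + 27.5 = 277.5.

277.50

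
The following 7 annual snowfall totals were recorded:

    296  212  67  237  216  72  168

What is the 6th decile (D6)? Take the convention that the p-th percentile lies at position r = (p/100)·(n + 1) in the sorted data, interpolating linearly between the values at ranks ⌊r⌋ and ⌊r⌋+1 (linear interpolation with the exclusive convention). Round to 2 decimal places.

215.20

Sorted: 67, 72, 168, 212, 216, 237, 296.
n = 7.
r = (60/100)·(7 + 1) = 4.8.
Rank 4 is 212 and rank 5 is 216.
Interpolate: 212 + 0.8·(216 − 212) = 212 + 0.8·4 = 215.2.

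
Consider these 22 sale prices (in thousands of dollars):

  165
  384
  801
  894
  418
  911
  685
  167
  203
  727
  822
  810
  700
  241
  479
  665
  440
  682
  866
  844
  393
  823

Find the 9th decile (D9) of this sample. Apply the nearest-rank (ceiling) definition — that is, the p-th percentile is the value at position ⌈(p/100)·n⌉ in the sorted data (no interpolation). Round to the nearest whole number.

Sorted: 165, 167, 203, 241, 384, 393, 418, 440, 479, 665, 682, 685, 700, 727, 801, 810, 822, 823, 844, 866, 894, 911.
n = 22.
Position = ⌈90/100 · 22⌉ = ⌈19.8⌉ = 20.
The value at rank 20 is 866.

866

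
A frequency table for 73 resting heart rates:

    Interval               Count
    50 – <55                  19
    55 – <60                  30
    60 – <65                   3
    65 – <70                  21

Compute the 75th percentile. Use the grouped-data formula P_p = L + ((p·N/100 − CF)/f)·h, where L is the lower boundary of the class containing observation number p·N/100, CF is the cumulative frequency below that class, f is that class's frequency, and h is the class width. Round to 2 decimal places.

N = 73; target position k = 75/100 · 73 = 54.75.
Cumulative frequencies: 19, 49, 52, 73.
Observation 54.75 falls in the class 65 – <70.
L = 65, CF = 52, f = 21, h = 5.
P75 = 65 + ((54.75 − 52)/21)·5 = 65 + 0.654762 = 65.6548.

65.65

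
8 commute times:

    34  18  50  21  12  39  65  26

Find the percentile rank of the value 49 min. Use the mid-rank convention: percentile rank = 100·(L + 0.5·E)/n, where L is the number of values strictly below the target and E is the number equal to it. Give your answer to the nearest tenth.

75.0

Sorted: 12, 18, 21, 26, 34, 39, 50, 65.
Count below 49: L = 6; count equal: E = 0; n = 8.
Percentile rank = 100·(6 + 0.5·0)/8 = 100·6/8 = 75.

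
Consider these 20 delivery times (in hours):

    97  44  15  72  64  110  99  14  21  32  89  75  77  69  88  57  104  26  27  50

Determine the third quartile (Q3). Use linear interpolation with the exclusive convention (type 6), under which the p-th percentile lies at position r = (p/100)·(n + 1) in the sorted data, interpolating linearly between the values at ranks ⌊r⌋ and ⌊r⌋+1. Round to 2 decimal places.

Sorted: 14, 15, 21, 26, 27, 32, 44, 50, 57, 64, 69, 72, 75, 77, 88, 89, 97, 99, 104, 110.
n = 20.
r = (75/100)·(20 + 1) = 15.75.
Rank 15 is 88 and rank 16 is 89.
Interpolate: 88 + 0.75·(89 − 88) = 88 + 0.75·1 = 88.75.

88.75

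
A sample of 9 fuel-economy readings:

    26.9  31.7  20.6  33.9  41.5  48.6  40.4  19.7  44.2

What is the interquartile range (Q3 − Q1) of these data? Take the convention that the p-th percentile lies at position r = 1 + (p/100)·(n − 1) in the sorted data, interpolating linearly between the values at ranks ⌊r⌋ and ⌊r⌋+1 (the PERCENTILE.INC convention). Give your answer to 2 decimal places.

14.60

Sorted: 19.7, 20.6, 26.9, 31.7, 33.9, 40.4, 41.5, 44.2, 48.6.
n = 9.
P25: r = 3 (integer) → 26.9.
P75: r = 7 (integer) → 41.5.
Difference: 41.5 − 26.9 = 14.6.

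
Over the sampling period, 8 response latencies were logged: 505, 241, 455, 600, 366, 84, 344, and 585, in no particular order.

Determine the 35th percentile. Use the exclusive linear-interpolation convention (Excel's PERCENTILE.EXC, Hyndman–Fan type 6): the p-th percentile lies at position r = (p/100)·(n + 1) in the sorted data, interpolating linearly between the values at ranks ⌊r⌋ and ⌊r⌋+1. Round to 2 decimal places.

Sorted: 84, 241, 344, 366, 455, 505, 585, 600.
n = 8.
r = (35/100)·(8 + 1) = 3.15.
Rank 3 is 344 and rank 4 is 366.
Interpolate: 344 + 0.15·(366 − 344) = 344 + 0.15·22 = 347.3.

347.30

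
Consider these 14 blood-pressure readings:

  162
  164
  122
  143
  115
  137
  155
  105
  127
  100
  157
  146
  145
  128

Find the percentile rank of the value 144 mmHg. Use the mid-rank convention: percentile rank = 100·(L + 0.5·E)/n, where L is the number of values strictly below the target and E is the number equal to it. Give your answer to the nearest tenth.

57.1

Sorted: 100, 105, 115, 122, 127, 128, 137, 143, 145, 146, 155, 157, 162, 164.
Count below 144: L = 8; count equal: E = 0; n = 14.
Percentile rank = 100·(8 + 0.5·0)/14 = 100·8/14 = 57.14.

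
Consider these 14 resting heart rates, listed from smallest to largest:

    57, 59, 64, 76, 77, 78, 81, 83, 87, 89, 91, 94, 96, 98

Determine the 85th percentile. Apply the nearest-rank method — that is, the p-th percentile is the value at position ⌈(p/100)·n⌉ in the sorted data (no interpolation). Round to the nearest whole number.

n = 14.
Position = ⌈85/100 · 14⌉ = ⌈11.9⌉ = 12.
The value at rank 12 is 94.

94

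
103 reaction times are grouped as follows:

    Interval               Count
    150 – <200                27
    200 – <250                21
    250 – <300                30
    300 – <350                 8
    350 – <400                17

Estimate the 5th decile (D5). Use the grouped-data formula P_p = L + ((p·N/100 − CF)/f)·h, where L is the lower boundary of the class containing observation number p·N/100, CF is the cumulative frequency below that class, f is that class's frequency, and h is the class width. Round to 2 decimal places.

255.83

N = 103; target position k = 50/100 · 103 = 51.5.
Cumulative frequencies: 27, 48, 78, 86, 103.
Observation 51.5 falls in the class 250 – <300.
L = 250, CF = 48, f = 30, h = 50.
P50 = 250 + ((51.5 − 48)/30)·50 = 250 + 5.83333 = 255.833.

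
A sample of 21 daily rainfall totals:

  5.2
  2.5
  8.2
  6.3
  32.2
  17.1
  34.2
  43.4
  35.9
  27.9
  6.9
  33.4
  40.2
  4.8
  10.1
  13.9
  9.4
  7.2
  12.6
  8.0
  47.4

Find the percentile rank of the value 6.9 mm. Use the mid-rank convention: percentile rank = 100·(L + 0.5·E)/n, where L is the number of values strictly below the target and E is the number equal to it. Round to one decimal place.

21.4

Sorted: 2.5, 4.8, 5.2, 6.3, 6.9, 7.2, 8.0, 8.2, 9.4, 10.1, 12.6, 13.9, 17.1, 27.9, 32.2, 33.4, 34.2, 35.9, 40.2, 43.4, 47.4.
Count below 6.9: L = 4; count equal: E = 1; n = 21.
Percentile rank = 100·(4 + 0.5·1)/21 = 100·4.5/21 = 21.43.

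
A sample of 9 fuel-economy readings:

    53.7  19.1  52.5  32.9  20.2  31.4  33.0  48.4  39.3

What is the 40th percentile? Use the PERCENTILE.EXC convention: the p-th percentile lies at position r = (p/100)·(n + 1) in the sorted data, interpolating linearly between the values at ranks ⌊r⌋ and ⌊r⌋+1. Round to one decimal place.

Sorted: 19.1, 20.2, 31.4, 32.9, 33.0, 39.3, 48.4, 52.5, 53.7.
n = 9.
r = (40/100)·(9 + 1) = 4.
r is an integer, so P40 is the value at rank 4: 32.9.

32.9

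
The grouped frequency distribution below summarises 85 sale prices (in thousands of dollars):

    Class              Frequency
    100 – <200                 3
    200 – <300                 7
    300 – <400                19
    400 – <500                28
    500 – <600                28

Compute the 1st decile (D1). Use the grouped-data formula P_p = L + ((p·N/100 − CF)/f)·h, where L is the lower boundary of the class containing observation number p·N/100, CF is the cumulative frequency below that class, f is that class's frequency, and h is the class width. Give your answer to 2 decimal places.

N = 85; target position k = 10/100 · 85 = 8.5.
Cumulative frequencies: 3, 10, 29, 57, 85.
Observation 8.5 falls in the class 200 – <300.
L = 200, CF = 3, f = 7, h = 100.
P10 = 200 + ((8.5 − 3)/7)·100 = 200 + 78.5714 = 278.571.

278.57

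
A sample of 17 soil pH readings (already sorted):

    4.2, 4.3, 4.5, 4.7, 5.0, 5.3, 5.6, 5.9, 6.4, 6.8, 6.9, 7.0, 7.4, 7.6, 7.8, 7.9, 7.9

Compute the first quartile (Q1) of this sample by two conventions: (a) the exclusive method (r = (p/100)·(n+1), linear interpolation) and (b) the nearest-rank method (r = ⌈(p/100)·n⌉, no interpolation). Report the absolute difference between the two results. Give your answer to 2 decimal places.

n = 17.
(a) r = 4.5; between ranks 4 (4.7) and 5 (5.0): 4.85.
(b) the nearest-rank method: rank 5 → 5.
|4.85 − 5| = 0.15.

0.15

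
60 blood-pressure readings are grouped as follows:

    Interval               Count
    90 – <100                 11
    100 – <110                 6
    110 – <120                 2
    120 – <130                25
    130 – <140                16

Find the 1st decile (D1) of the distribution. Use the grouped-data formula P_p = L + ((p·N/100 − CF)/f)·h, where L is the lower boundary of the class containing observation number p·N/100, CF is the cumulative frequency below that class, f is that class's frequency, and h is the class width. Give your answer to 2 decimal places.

95.45

N = 60; target position k = 10/100 · 60 = 6.
Cumulative frequencies: 11, 17, 19, 44, 60.
Observation 6 falls in the class 90 – <100.
L = 90, CF = 0, f = 11, h = 10.
P10 = 90 + ((6 − 0)/11)·10 = 90 + 5.45455 = 95.4545.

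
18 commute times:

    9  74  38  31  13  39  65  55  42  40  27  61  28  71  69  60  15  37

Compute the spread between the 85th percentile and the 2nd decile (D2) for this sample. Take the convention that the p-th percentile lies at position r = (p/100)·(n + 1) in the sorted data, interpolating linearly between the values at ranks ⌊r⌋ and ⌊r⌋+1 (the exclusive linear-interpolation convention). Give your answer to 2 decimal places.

44.70

Sorted: 9, 13, 15, 27, 28, 31, 37, 38, 39, 40, 42, 55, 60, 61, 65, 69, 71, 74.
n = 18.
P20: r = 3.8; ranks 3–4 are 15, 27; interpolating gives 24.6.
P85: r = 16.15; ranks 16–17 are 69, 71; interpolating gives 69.3.
Difference: 69.3 − 24.6 = 44.7.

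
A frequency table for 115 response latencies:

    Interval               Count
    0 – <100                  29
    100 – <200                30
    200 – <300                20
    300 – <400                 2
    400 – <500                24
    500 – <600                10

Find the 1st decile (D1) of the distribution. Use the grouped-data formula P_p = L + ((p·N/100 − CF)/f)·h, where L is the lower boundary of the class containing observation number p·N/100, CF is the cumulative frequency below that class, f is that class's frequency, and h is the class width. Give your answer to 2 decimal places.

39.66

N = 115; target position k = 10/100 · 115 = 11.5.
Cumulative frequencies: 29, 59, 79, 81, 105, 115.
Observation 11.5 falls in the class 0 – <100.
L = 0, CF = 0, f = 29, h = 100.
P10 = 0 + ((11.5 − 0)/29)·100 = 0 + 39.6552 = 39.6552.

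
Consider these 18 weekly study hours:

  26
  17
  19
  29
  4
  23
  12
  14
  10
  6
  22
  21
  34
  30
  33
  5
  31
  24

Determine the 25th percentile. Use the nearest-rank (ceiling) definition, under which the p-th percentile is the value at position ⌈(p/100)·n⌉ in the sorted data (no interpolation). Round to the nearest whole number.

Sorted: 4, 5, 6, 10, 12, 14, 17, 19, 21, 22, 23, 24, 26, 29, 30, 31, 33, 34.
n = 18.
Position = ⌈25/100 · 18⌉ = ⌈4.5⌉ = 5.
The value at rank 5 is 12.

12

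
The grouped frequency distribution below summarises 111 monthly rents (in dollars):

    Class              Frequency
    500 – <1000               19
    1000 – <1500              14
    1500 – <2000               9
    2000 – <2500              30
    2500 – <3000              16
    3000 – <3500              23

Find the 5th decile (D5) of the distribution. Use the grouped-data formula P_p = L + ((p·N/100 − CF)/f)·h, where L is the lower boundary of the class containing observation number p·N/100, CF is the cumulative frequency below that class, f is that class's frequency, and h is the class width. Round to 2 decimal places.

N = 111; target position k = 50/100 · 111 = 55.5.
Cumulative frequencies: 19, 33, 42, 72, 88, 111.
Observation 55.5 falls in the class 2000 – <2500.
L = 2000, CF = 42, f = 30, h = 500.
P50 = 2000 + ((55.5 − 42)/30)·500 = 2000 + 225 = 2225.

2225.00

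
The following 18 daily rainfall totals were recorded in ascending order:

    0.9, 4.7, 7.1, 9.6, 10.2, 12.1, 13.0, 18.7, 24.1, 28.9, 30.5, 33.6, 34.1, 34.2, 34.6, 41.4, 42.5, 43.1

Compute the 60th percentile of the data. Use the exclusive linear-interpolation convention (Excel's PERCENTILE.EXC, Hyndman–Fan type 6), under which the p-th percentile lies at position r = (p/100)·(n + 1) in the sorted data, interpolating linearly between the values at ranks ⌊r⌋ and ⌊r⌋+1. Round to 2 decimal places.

n = 18.
r = (60/100)·(18 + 1) = 11.4.
Rank 11 is 30.5 and rank 12 is 33.6.
Interpolate: 30.5 + 0.4·(33.6 − 30.5) = 30.5 + 0.4·3.1 = 31.74.

31.74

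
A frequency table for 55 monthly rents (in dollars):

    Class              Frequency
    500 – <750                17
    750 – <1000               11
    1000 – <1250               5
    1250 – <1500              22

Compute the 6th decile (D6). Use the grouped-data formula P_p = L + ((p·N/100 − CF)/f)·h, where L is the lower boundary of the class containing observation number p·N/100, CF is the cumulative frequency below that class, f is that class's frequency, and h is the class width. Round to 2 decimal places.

1250.00

N = 55; target position k = 60/100 · 55 = 33.
Cumulative frequencies: 17, 28, 33, 55.
Observation 33 falls in the class 1000 – <1250.
L = 1000, CF = 28, f = 5, h = 250.
P60 = 1000 + ((33 − 28)/5)·250 = 1000 + 250 = 1250.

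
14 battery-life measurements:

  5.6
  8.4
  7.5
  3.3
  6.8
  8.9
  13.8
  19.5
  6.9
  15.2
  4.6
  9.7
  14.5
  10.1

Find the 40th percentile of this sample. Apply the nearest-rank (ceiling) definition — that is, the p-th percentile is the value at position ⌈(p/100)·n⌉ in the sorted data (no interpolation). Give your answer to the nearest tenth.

7.5

Sorted: 3.3, 4.6, 5.6, 6.8, 6.9, 7.5, 8.4, 8.9, 9.7, 10.1, 13.8, 14.5, 15.2, 19.5.
n = 14.
Position = ⌈40/100 · 14⌉ = ⌈5.6⌉ = 6.
The value at rank 6 is 7.5.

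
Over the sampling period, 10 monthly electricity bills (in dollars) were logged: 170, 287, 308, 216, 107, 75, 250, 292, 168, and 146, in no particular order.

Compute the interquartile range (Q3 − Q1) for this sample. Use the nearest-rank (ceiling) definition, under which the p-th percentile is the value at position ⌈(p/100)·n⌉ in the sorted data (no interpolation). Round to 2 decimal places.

Sorted: 75, 107, 146, 168, 170, 216, 250, 287, 292, 308.
n = 10.
P25: rank ⌈25/100·10⌉ = 3 → 146.
P75: rank ⌈75/100·10⌉ = 8 → 287.
Difference: 287 − 146 = 141.

141.00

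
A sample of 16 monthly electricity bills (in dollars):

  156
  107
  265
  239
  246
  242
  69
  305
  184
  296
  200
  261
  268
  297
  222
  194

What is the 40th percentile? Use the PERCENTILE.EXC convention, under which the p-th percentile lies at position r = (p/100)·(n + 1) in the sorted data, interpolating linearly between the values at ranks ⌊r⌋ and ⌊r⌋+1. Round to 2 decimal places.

217.60

Sorted: 69, 107, 156, 184, 194, 200, 222, 239, 242, 246, 261, 265, 268, 296, 297, 305.
n = 16.
r = (40/100)·(16 + 1) = 6.8.
Rank 6 is 200 and rank 7 is 222.
Interpolate: 200 + 0.8·(222 − 200) = 200 + 0.8·22 = 217.6.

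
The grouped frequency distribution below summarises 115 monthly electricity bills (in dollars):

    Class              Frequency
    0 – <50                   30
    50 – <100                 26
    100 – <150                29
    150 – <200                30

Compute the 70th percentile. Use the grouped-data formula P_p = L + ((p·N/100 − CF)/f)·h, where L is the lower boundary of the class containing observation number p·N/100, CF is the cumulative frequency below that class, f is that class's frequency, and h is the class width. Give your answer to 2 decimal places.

142.24

N = 115; target position k = 70/100 · 115 = 80.5.
Cumulative frequencies: 30, 56, 85, 115.
Observation 80.5 falls in the class 100 – <150.
L = 100, CF = 56, f = 29, h = 50.
P70 = 100 + ((80.5 − 56)/29)·50 = 100 + 42.2414 = 142.241.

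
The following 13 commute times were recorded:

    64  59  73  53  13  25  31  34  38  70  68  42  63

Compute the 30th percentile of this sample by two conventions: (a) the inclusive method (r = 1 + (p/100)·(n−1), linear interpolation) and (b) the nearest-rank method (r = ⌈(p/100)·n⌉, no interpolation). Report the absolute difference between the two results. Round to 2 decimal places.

2.40

Sorted: 13, 25, 31, 34, 38, 42, 53, 59, 63, 64, 68, 70, 73.
n = 13.
(a) r = 4.6; between ranks 4 (34) and 5 (38): 36.4.
(b) the nearest-rank method: rank 4 → 34.
|36.4 − 34| = 2.4.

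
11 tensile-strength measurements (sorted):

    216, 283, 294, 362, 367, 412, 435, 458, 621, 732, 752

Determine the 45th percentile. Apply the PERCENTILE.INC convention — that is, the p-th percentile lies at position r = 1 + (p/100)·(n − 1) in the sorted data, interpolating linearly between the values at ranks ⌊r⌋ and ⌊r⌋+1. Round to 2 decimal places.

n = 11.
r = 1 + (45/100)·(11 − 1) = 1 + 4.5 = 5.5.
Rank 5 is 367 and rank 6 is 412.
Interpolate: 367 + 0.5·(412 − 367) = 367 + 0.5·45 = 389.5.

389.50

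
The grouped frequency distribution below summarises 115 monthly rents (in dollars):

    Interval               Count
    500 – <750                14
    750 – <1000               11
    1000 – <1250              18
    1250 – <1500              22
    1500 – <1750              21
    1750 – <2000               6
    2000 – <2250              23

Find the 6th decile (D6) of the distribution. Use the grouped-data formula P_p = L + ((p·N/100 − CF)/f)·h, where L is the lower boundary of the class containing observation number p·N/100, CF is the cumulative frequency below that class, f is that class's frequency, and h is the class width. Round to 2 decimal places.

1547.62

N = 115; target position k = 60/100 · 115 = 69.
Cumulative frequencies: 14, 25, 43, 65, 86, 92, 115.
Observation 69 falls in the class 1500 – <1750.
L = 1500, CF = 65, f = 21, h = 250.
P60 = 1500 + ((69 − 65)/21)·250 = 1500 + 47.619 = 1547.62.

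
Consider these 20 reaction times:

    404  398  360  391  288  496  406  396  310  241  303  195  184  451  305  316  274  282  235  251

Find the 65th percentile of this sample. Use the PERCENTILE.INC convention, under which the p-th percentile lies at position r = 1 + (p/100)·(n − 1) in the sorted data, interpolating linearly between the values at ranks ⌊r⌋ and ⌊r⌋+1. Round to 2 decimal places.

370.85

Sorted: 184, 195, 235, 241, 251, 274, 282, 288, 303, 305, 310, 316, 360, 391, 396, 398, 404, 406, 451, 496.
n = 20.
r = 1 + (65/100)·(20 − 1) = 1 + 12.35 = 13.35.
Rank 13 is 360 and rank 14 is 391.
Interpolate: 360 + 0.35·(391 − 360) = 360 + 0.35·31 = 370.85.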